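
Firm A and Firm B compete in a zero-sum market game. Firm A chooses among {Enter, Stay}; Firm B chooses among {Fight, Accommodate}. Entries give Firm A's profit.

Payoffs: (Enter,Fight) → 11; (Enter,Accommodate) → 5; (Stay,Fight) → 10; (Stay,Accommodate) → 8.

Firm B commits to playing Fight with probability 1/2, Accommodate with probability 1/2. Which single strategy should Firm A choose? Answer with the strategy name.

Stay

Expected payoff of Enter: (1/2)·11 + (1/2)·5 = 8.
Expected payoff of Stay: (1/2)·10 + (1/2)·8 = 9.
The largest is 9, so Firm A's best response is Stay.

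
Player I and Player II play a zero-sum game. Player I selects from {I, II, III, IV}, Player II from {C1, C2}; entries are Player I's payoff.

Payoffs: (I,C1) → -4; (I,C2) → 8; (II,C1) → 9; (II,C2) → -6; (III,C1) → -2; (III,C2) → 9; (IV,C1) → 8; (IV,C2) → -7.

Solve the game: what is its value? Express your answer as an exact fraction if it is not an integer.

Row minima: I → -4, II → -6, III → -2, IV → -7; maximin = -2.
Column maxima: C1 → 9, C2 → 9; minimax = 9.
-2 ≠ 9, so there is no saddle point; optimal play is mixed.
I is strictly dominated by III, so Player I never plays it.
IV is strictly dominated by II, so Player I never plays it.
On the remaining 2×2 (II, III vs C1, C2):
Let Player I play II with probability p. Expected payoff against C1: 9p + (-2)(1−p) = 11p − 2; against C2: (-6)p + 9(1−p) = −15p + 9.
Setting these equal: 11p − 2 = −15p + 9 ⇒ 26p = 11 ⇒ p = 11/26, and the value is (11)·(11/26) − 2 = 69/26.
For Player II: with q = P(C1), equating II's and III's payoffs gives 15q − 6 = −11q + 9 ⇒ q = 15/26.

69/26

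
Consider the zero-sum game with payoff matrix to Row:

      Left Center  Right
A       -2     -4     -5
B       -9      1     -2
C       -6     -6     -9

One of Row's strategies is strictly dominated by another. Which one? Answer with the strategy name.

C

A gives a strictly higher payoff than C against every column: -2 > -6, -4 > -6, -5 > -9.
So C is strictly dominated and Row never plays it.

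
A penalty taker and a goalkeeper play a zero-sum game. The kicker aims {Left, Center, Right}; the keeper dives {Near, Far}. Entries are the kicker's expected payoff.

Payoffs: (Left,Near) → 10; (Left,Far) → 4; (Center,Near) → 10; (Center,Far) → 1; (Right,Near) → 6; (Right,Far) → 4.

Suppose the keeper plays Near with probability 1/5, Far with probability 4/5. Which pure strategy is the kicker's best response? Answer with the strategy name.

Expected payoff of Left: (1/5)·10 + (4/5)·4 = 26/5.
Expected payoff of Center: (1/5)·10 + (4/5)·1 = 14/5.
Expected payoff of Right: (1/5)·6 + (4/5)·4 = 22/5.
The largest is 26/5, so the kicker's best response is Left.

Left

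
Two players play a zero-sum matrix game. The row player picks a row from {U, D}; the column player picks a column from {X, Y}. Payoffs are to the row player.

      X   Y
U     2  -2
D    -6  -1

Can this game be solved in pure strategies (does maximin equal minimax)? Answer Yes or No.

Row minima: U → -2, D → -6; maximin = -2.
Column maxima: X → 2, Y → -1; minimax = -1.
-2 ≠ -1, so no pure-strategy equilibrium exists.

No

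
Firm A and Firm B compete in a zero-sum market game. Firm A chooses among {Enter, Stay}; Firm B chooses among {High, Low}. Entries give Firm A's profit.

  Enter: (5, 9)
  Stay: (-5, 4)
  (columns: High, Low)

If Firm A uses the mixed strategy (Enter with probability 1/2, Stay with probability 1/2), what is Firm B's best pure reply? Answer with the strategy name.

High

If Firm B plays High, Firm A's expected payoff is (1/2)·5 + (1/2)·(-5) = 0.
If Firm B plays Low, Firm A's expected payoff is (1/2)·9 + (1/2)·4 = 13/2.
Firm B minimizes Firm A's payoff; the smallest is 0, so the best response is High.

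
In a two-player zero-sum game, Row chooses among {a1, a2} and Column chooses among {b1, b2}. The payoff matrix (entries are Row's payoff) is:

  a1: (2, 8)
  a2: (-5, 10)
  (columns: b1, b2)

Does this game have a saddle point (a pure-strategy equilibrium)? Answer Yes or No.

Yes

Row minima: a1 → 2, a2 → -5; maximin = 2.
Column maxima: b1 → 2, b2 → 10; minimax = 2.
maximin = minimax = 2, so a saddle point exists.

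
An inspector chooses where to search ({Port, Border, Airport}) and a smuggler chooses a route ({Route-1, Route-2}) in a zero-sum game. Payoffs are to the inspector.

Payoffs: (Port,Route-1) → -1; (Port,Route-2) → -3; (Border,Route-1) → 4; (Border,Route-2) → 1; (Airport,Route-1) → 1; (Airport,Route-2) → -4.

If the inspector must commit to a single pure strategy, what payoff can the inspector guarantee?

1

Row minima: Port → -3, Border → 1, Airport → -4.
The best of these is 1.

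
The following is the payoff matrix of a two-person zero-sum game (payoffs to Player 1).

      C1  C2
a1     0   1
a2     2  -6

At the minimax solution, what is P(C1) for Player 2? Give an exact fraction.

7/9

Row minima: a1 → 0, a2 → -6; maximin = 0.
Column maxima: C1 → 2, C2 → 1; minimax = 1.
0 ≠ 1, so there is no saddle point; optimal play is mixed.
Let Player 1 play a1 with probability p. Expected payoff against C1: 0p + 2(1−p) = −2p + 2; against C2: 1p + (-6)(1−p) = 7p − 6.
Setting these equal: −2p + 2 = 7p − 6 ⇒ −9p = -8 ⇒ p = 8/9, and the value is (-2)·(8/9) + 2 = 2/9.
For Player 2: with q = P(C1), equating a1's and a2's payoffs gives −q + 1 = 8q − 6 ⇒ q = 7/9.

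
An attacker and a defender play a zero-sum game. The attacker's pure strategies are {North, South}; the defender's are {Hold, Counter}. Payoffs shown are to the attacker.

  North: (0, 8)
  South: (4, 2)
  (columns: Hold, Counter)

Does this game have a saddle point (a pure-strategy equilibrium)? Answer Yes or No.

Row minima: North → 0, South → 2; maximin = 2.
Column maxima: Hold → 4, Counter → 8; minimax = 4.
2 ≠ 4, so no pure-strategy equilibrium exists.

No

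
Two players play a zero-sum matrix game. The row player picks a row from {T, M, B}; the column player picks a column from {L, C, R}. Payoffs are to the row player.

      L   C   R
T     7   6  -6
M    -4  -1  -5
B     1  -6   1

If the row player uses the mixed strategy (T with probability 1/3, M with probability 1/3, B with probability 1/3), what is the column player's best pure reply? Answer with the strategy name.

If the column player plays L, the row player's expected payoff is (1/3)·7 + (1/3)·(-4) + (1/3)·1 = 4/3.
If the column player plays C, the row player's expected payoff is (1/3)·6 + (1/3)·(-1) + (1/3)·(-6) = -1/3.
If the column player plays R, the row player's expected payoff is (1/3)·(-6) + (1/3)·(-5) + (1/3)·1 = -10/3.
The column player minimizes the row player's payoff; the smallest is -10/3, so the best response is R.

R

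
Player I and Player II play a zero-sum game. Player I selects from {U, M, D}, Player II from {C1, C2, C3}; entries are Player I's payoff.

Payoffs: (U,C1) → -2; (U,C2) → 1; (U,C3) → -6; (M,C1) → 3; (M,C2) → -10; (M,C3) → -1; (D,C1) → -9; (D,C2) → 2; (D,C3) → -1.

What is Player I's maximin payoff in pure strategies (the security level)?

-6

Row minima: U → -6, M → -10, D → -9.
The best of these is -6.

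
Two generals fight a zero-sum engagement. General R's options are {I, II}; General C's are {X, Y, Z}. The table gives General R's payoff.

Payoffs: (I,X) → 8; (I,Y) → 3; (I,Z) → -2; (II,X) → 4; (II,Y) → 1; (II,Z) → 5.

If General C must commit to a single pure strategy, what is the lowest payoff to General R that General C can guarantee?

3

Column maxima: X → 8, Y → 3, Z → 5.
The smallest of these is 3.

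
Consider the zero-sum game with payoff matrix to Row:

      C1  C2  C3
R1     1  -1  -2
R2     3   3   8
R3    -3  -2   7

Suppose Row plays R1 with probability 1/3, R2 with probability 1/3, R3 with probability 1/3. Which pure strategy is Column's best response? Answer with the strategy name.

C2

If Column plays C1, Row's expected payoff is (1/3)·1 + (1/3)·3 + (1/3)·(-3) = 1/3.
If Column plays C2, Row's expected payoff is (1/3)·(-1) + (1/3)·3 + (1/3)·(-2) = 0.
If Column plays C3, Row's expected payoff is (1/3)·(-2) + (1/3)·8 + (1/3)·7 = 13/3.
Column minimizes Row's payoff; the smallest is 0, so the best response is C2.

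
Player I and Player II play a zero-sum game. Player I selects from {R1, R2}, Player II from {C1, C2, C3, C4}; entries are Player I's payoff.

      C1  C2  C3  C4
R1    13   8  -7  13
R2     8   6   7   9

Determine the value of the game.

49/8

Row minima: R1 → -7, R2 → 6; maximin = 6.
Column maxima: C1 → 13, C2 → 8, C3 → 7, C4 → 13; minimax = 7.
6 ≠ 7, so there is no saddle point; optimal play is mixed.
C1 is strictly dominated by C2 (it gives Player I strictly more in every row), so Player II never plays it.
C4 is strictly dominated by C2 (it gives Player I strictly more in every row), so Player II never plays it.
On the remaining 2×2 (R1, R2 vs C2, C3):
Let Player I play R1 with probability p. Expected payoff against C2: 8p + 6(1−p) = 2p + 6; against C3: (-7)p + 7(1−p) = −14p + 7.
Setting these equal: 2p + 6 = −14p + 7 ⇒ 16p = 1 ⇒ p = 1/16, and the value is (2)·(1/16) + 6 = 49/8.
For Player II: with q = P(C2), equating R1's and R2's payoffs gives 15q − 7 = −q + 7 ⇒ q = 7/8.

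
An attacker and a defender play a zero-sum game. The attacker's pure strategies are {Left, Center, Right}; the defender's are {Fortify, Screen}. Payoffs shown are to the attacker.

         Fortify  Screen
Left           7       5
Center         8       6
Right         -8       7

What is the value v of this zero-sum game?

104/17

Row minima: Left → 5, Center → 6, Right → -8; maximin = 6.
Column maxima: Fortify → 8, Screen → 7; minimax = 7.
6 ≠ 7, so there is no saddle point; optimal play is mixed.
Left is strictly dominated by Center, so the attacker never plays it.
On the remaining 2×2 (Center, Right vs Fortify, Screen):
Let the attacker play Center with probability p. Expected payoff against Fortify: 8p + (-8)(1−p) = 16p − 8; against Screen: 6p + 7(1−p) = −p + 7.
Setting these equal: 16p − 8 = −p + 7 ⇒ 17p = 15 ⇒ p = 15/17, and the value is (16)·(15/17) − 8 = 104/17.
For the defender: with q = P(Fortify), equating Center's and Right's payoffs gives 2q + 6 = −15q + 7 ⇒ q = 1/17.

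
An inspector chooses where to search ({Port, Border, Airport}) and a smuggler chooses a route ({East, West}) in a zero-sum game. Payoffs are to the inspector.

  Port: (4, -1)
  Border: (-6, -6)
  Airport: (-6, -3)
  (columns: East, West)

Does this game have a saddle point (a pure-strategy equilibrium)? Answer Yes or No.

Yes

Row minima: Port → -1, Border → -6, Airport → -6; maximin = -1.
Column maxima: East → 4, West → -1; minimax = -1.
maximin = minimax = -1, so a saddle point exists.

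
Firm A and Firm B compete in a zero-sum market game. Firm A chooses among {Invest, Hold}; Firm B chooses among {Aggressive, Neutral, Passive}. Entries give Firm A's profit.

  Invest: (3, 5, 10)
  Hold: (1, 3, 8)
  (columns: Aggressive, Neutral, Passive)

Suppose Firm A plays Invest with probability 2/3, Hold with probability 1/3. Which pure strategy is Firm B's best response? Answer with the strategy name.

Aggressive

If Firm B plays Aggressive, Firm A's expected payoff is (2/3)·3 + (1/3)·1 = 7/3.
If Firm B plays Neutral, Firm A's expected payoff is (2/3)·5 + (1/3)·3 = 13/3.
If Firm B plays Passive, Firm A's expected payoff is (2/3)·10 + (1/3)·8 = 28/3.
Firm B minimizes Firm A's payoff; the smallest is 7/3, so the best response is Aggressive.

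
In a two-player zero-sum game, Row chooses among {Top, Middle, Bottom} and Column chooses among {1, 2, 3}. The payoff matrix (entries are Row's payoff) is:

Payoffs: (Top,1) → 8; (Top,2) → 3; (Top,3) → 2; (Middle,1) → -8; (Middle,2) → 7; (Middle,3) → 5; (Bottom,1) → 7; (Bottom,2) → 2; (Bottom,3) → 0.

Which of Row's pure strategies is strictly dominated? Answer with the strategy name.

Bottom

Top gives a strictly higher payoff than Bottom against every column: 8 > 7, 3 > 2, 2 > 0.
So Bottom is strictly dominated and Row never plays it.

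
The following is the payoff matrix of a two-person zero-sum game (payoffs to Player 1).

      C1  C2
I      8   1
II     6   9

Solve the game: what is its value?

33/5

Row minima: I → 1, II → 6; maximin = 6.
Column maxima: C1 → 8, C2 → 9; minimax = 8.
6 ≠ 8, so there is no saddle point; optimal play is mixed.
Let Player 1 play I with probability p. Expected payoff against C1: 8p + 6(1−p) = 2p + 6; against C2: 1p + 9(1−p) = −8p + 9.
Setting these equal: 2p + 6 = −8p + 9 ⇒ 10p = 3 ⇒ p = 3/10, and the value is (2)·(3/10) + 6 = 33/5.
For Player 2: with q = P(C1), equating I's and II's payoffs gives 7q + 1 = −3q + 9 ⇒ q = 4/5.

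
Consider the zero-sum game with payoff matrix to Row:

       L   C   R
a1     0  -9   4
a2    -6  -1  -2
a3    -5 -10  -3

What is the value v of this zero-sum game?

Row minima: a1 → -9, a2 → -6, a3 → -10; maximin = -6.
Column maxima: L → 0, C → -1, R → 4; minimax = -1.
-6 ≠ -1, so there is no saddle point; optimal play is mixed.
a3 is strictly dominated by a1, so Row never plays it.
R is strictly dominated by L (it gives Row strictly more in every row), so Column never plays it.
On the remaining 2×2 (a1, a2 vs L, C):
Let Row play a1 with probability p. Expected payoff against L: 0p + (-6)(1−p) = 6p − 6; against C: (-9)p + (-1)(1−p) = −8p − 1.
Setting these equal: 6p − 6 = −8p − 1 ⇒ 14p = 5 ⇒ p = 5/14, and the value is (6)·(5/14) − 6 = -27/7.
For Column: with q = P(L), equating a1's and a2's payoffs gives 9q − 9 = −5q − 1 ⇒ q = 4/7.

-27/7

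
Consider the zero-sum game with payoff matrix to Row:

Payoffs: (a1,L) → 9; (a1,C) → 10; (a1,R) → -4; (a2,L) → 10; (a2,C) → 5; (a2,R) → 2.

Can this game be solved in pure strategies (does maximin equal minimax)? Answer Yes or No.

Yes

Row minima: a1 → -4, a2 → 2; maximin = 2.
Column maxima: L → 10, C → 10, R → 2; minimax = 2.
maximin = minimax = 2, so a saddle point exists.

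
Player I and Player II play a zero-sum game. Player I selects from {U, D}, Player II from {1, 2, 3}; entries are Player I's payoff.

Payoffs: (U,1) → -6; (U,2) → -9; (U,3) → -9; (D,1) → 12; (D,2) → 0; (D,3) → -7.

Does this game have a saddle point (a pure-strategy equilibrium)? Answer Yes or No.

Row minima: U → -9, D → -7; maximin = -7.
Column maxima: 1 → 12, 2 → 0, 3 → -7; minimax = -7.
maximin = minimax = -7, so a saddle point exists.

Yes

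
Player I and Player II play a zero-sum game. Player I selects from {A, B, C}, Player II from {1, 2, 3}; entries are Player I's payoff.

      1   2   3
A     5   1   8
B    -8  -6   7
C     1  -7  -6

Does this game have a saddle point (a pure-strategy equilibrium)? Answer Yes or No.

Yes

Row minima: A → 1, B → -8, C → -7; maximin = 1.
Column maxima: 1 → 5, 2 → 1, 3 → 8; minimax = 1.
maximin = minimax = 1, so a saddle point exists.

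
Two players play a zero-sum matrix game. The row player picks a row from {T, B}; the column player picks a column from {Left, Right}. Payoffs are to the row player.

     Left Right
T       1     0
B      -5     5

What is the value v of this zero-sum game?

Row minima: T → 0, B → -5; maximin = 0.
Column maxima: Left → 1, Right → 5; minimax = 1.
0 ≠ 1, so there is no saddle point; optimal play is mixed.
Let the row player play T with probability p. Expected payoff against Left: 1p + (-5)(1−p) = 6p − 5; against Right: 0p + 5(1−p) = −5p + 5.
Setting these equal: 6p − 5 = −5p + 5 ⇒ 11p = 10 ⇒ p = 10/11, and the value is (6)·(10/11) − 5 = 5/11.
For the column player: with q = P(Left), equating T's and B's payoffs gives q = −10q + 5 ⇒ q = 5/11.

5/11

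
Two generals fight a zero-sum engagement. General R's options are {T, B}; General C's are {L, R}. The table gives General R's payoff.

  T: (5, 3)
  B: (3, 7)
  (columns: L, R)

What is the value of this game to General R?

13/3

Row minima: T → 3, B → 3; maximin = 3.
Column maxima: L → 5, R → 7; minimax = 5.
3 ≠ 5, so there is no saddle point; optimal play is mixed.
Let General R play T with probability p. Expected payoff against L: 5p + 3(1−p) = 2p + 3; against R: 3p + 7(1−p) = −4p + 7.
Setting these equal: 2p + 3 = −4p + 7 ⇒ 6p = 4 ⇒ p = 2/3, and the value is (2)·(2/3) + 3 = 13/3.
For General C: with q = P(L), equating T's and B's payoffs gives 2q + 3 = −4q + 7 ⇒ q = 2/3.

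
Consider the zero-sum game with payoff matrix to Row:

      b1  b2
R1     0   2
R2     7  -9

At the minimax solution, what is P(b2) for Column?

Row minima: R1 → 0, R2 → -9; maximin = 0.
Column maxima: b1 → 7, b2 → 2; minimax = 2.
0 ≠ 2, so there is no saddle point; optimal play is mixed.
Let Row play R1 with probability p. Expected payoff against b1: 0p + 7(1−p) = −7p + 7; against b2: 2p + (-9)(1−p) = 11p − 9.
Setting these equal: −7p + 7 = 11p − 9 ⇒ −18p = -16 ⇒ p = 8/9, and the value is (-7)·(8/9) + 7 = 7/9.
For Column: with q = P(b1), equating R1's and R2's payoffs gives −2q + 2 = 16q − 9 ⇒ q = 11/18.

7/18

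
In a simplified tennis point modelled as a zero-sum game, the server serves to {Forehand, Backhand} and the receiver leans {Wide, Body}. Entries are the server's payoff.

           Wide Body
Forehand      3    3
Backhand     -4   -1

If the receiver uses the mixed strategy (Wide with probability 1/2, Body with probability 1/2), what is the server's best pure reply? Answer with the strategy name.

Forehand

Expected payoff of Forehand: (1/2)·3 + (1/2)·3 = 3.
Expected payoff of Backhand: (1/2)·(-4) + (1/2)·(-1) = -5/2.
The largest is 3, so the server's best response is Forehand.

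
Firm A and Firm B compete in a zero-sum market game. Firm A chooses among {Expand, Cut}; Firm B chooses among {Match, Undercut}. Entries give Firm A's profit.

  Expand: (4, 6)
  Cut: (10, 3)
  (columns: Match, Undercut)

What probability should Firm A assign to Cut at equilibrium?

2/9

Row minima: Expand → 4, Cut → 3; maximin = 4.
Column maxima: Match → 10, Undercut → 6; minimax = 6.
4 ≠ 6, so there is no saddle point; optimal play is mixed.
Let Firm A play Expand with probability p. Expected payoff against Match: 4p + 10(1−p) = −6p + 10; against Undercut: 6p + 3(1−p) = 3p + 3.
Setting these equal: −6p + 10 = 3p + 3 ⇒ −9p = -7 ⇒ p = 7/9, and the value is (-6)·(7/9) + 10 = 16/3.
For Firm B: with q = P(Match), equating Expand's and Cut's payoffs gives −2q + 6 = 7q + 3 ⇒ q = 1/3.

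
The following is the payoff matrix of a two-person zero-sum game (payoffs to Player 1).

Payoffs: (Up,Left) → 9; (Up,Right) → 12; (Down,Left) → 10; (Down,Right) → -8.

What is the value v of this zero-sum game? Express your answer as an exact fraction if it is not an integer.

Row minima: Up → 9, Down → -8; maximin = 9.
Column maxima: Left → 10, Right → 12; minimax = 10.
9 ≠ 10, so there is no saddle point; optimal play is mixed.
Let Player 1 play Up with probability p. Expected payoff against Left: 9p + 10(1−p) = −p + 10; against Right: 12p + (-8)(1−p) = 20p − 8.
Setting these equal: −p + 10 = 20p − 8 ⇒ −21p = -18 ⇒ p = 6/7, and the value is (-1)·(6/7) + 10 = 64/7.
For Player 2: with q = P(Left), equating Up's and Down's payoffs gives −3q + 12 = 18q − 8 ⇒ q = 20/21.

64/7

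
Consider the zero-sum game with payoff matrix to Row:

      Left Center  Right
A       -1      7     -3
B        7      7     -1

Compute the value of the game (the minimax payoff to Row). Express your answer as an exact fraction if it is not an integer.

Row minima: A → -3, B → -1; maximin = -1.
Column maxima: Left → 7, Center → 7, Right → -1; minimax = -1.
Since maximin = minimax = -1, there is a saddle point and the value is -1.

-1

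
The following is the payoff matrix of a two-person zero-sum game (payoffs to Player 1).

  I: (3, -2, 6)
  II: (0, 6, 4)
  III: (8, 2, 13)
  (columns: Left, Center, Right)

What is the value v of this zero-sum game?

Row minima: I → -2, II → 0, III → 2; maximin = 2.
Column maxima: Left → 8, Center → 6, Right → 13; minimax = 6.
2 ≠ 6, so there is no saddle point; optimal play is mixed.
I is strictly dominated by III, so Player 1 never plays it.
Right is strictly dominated by Left (it gives Player 1 strictly more in every row), so Player 2 never plays it.
On the remaining 2×2 (II, III vs Left, Center):
Let Player 1 play II with probability p. Expected payoff against Left: 0p + 8(1−p) = −8p + 8; against Center: 6p + 2(1−p) = 4p + 2.
Setting these equal: −8p + 8 = 4p + 2 ⇒ −12p = -6 ⇒ p = 1/2, and the value is (-8)·(1/2) + 8 = 4.
For Player 2: with q = P(Left), equating II's and III's payoffs gives −6q + 6 = 6q + 2 ⇒ q = 1/3.

4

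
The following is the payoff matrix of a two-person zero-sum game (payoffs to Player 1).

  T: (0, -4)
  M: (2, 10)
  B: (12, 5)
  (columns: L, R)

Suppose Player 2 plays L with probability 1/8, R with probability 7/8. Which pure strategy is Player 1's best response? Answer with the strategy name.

M

Expected payoff of T: (1/8)·0 + (7/8)·(-4) = -7/2.
Expected payoff of M: (1/8)·2 + (7/8)·10 = 9.
Expected payoff of B: (1/8)·12 + (7/8)·5 = 47/8.
The largest is 9, so Player 1's best response is M.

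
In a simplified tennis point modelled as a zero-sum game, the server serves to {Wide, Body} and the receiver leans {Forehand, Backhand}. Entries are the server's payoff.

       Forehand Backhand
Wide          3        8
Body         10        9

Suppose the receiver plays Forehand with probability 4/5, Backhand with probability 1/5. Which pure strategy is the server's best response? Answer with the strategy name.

Body

Expected payoff of Wide: (4/5)·3 + (1/5)·8 = 4.
Expected payoff of Body: (4/5)·10 + (1/5)·9 = 49/5.
The largest is 49/5, so the server's best response is Body.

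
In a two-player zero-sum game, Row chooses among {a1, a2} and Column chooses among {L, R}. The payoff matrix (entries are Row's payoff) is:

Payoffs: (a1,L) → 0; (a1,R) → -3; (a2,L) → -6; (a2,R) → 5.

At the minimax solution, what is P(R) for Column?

Row minima: a1 → -3, a2 → -6; maximin = -3.
Column maxima: L → 0, R → 5; minimax = 0.
-3 ≠ 0, so there is no saddle point; optimal play is mixed.
Let Row play a1 with probability p. Expected payoff against L: 0p + (-6)(1−p) = 6p − 6; against R: (-3)p + 5(1−p) = −8p + 5.
Setting these equal: 6p − 6 = −8p + 5 ⇒ 14p = 11 ⇒ p = 11/14, and the value is (6)·(11/14) − 6 = -9/7.
For Column: with q = P(L), equating a1's and a2's payoffs gives 3q − 3 = −11q + 5 ⇒ q = 4/7.

3/7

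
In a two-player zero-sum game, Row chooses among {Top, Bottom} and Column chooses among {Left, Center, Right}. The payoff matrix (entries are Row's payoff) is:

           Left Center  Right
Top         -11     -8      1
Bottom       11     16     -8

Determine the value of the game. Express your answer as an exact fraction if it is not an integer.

Row minima: Top → -11, Bottom → -8; maximin = -8.
Column maxima: Left → 11, Center → 16, Right → 1; minimax = 1.
-8 ≠ 1, so there is no saddle point; optimal play is mixed.
Center is strictly dominated by Left (it gives Row strictly more in every row), so Column never plays it.
On the remaining 2×2 (Top, Bottom vs Left, Right):
Let Row play Top with probability p. Expected payoff against Left: (-11)p + 11(1−p) = −22p + 11; against Right: 1p + (-8)(1−p) = 9p − 8.
Setting these equal: −22p + 11 = 9p − 8 ⇒ −31p = -19 ⇒ p = 19/31, and the value is (-22)·(19/31) + 11 = -77/31.
For Column: with q = P(Left), equating Top's and Bottom's payoffs gives −12q + 1 = 19q − 8 ⇒ q = 9/31.

-77/31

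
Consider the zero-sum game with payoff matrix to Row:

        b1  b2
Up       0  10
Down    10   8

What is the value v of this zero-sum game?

Row minima: Up → 0, Down → 8; maximin = 8.
Column maxima: b1 → 10, b2 → 10; minimax = 10.
8 ≠ 10, so there is no saddle point; optimal play is mixed.
Let Row play Up with probability p. Expected payoff against b1: 0p + 10(1−p) = −10p + 10; against b2: 10p + 8(1−p) = 2p + 8.
Setting these equal: −10p + 10 = 2p + 8 ⇒ −12p = -2 ⇒ p = 1/6, and the value is (-10)·(1/6) + 10 = 25/3.
For Column: with q = P(b1), equating Up's and Down's payoffs gives −10q + 10 = 2q + 8 ⇒ q = 1/6.

25/3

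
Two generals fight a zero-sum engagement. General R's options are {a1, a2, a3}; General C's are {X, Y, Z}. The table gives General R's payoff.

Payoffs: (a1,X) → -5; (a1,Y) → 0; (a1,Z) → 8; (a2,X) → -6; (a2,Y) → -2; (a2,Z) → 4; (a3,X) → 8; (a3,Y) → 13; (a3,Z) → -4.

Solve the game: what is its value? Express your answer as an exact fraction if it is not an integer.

44/25

Row minima: a1 → -5, a2 → -6, a3 → -4; maximin = -4.
Column maxima: X → 8, Y → 13, Z → 8; minimax = 8.
-4 ≠ 8, so there is no saddle point; optimal play is mixed.
a2 is strictly dominated by a1, so General R never plays it.
Y is strictly dominated by X (it gives General R strictly more in every row), so General C never plays it.
On the remaining 2×2 (a1, a3 vs X, Z):
Let General R play a1 with probability p. Expected payoff against X: (-5)p + 8(1−p) = −13p + 8; against Z: 8p + (-4)(1−p) = 12p − 4.
Setting these equal: −13p + 8 = 12p − 4 ⇒ −25p = -12 ⇒ p = 12/25, and the value is (-13)·(12/25) + 8 = 44/25.
For General C: with q = P(X), equating a1's and a3's payoffs gives −13q + 8 = 12q − 4 ⇒ q = 12/25.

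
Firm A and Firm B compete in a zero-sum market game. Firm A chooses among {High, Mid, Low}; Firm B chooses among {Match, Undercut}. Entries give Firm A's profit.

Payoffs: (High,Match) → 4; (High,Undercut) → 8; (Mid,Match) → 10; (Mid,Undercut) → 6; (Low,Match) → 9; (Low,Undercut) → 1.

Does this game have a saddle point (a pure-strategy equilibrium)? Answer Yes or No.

Row minima: High → 4, Mid → 6, Low → 1; maximin = 6.
Column maxima: Match → 10, Undercut → 8; minimax = 8.
6 ≠ 8, so no pure-strategy equilibrium exists.

No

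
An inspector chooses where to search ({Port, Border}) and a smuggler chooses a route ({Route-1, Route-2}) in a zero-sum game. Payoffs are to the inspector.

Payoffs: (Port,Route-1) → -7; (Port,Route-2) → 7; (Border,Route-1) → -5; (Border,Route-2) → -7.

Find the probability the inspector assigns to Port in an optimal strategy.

Row minima: Port → -7, Border → -7; maximin = -7.
Column maxima: Route-1 → -5, Route-2 → 7; minimax = -5.
-7 ≠ -5, so there is no saddle point; optimal play is mixed.
Let the inspector play Port with probability p. Expected payoff against Route-1: (-7)p + (-5)(1−p) = −2p − 5; against Route-2: 7p + (-7)(1−p) = 14p − 7.
Setting these equal: −2p − 5 = 14p − 7 ⇒ −16p = -2 ⇒ p = 1/8, and the value is (-2)·(1/8) − 5 = -21/4.
For the smuggler: with q = P(Route-1), equating Port's and Border's payoffs gives −14q + 7 = 2q − 7 ⇒ q = 7/8.

1/8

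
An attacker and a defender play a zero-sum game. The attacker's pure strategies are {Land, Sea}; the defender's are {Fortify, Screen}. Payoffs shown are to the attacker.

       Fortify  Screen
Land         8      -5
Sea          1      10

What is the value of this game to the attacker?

Row minima: Land → -5, Sea → 1; maximin = 1.
Column maxima: Fortify → 8, Screen → 10; minimax = 8.
1 ≠ 8, so there is no saddle point; optimal play is mixed.
Let the attacker play Land with probability p. Expected payoff against Fortify: 8p + 1(1−p) = 7p + 1; against Screen: (-5)p + 10(1−p) = −15p + 10.
Setting these equal: 7p + 1 = −15p + 10 ⇒ 22p = 9 ⇒ p = 9/22, and the value is (7)·(9/22) + 1 = 85/22.
For the defender: with q = P(Fortify), equating Land's and Sea's payoffs gives 13q − 5 = −9q + 10 ⇒ q = 15/22.

85/22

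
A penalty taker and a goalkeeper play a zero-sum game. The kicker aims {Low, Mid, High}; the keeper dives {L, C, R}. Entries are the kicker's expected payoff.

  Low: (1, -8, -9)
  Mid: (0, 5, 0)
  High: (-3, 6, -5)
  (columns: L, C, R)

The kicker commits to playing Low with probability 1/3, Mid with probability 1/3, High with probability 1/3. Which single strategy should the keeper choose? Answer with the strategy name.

R

If the keeper plays L, the kicker's expected payoff is (1/3)·1 + (1/3)·0 + (1/3)·(-3) = -2/3.
If the keeper plays C, the kicker's expected payoff is (1/3)·(-8) + (1/3)·5 + (1/3)·6 = 1.
If the keeper plays R, the kicker's expected payoff is (1/3)·(-9) + (1/3)·0 + (1/3)·(-5) = -14/3.
The keeper minimizes the kicker's payoff; the smallest is -14/3, so the best response is R.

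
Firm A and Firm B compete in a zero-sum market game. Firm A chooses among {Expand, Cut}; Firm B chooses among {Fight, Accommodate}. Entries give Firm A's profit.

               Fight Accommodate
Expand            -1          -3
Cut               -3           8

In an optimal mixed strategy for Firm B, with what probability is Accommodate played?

2/13

Row minima: Expand → -3, Cut → -3; maximin = -3.
Column maxima: Fight → -1, Accommodate → 8; minimax = -1.
-3 ≠ -1, so there is no saddle point; optimal play is mixed.
Let Firm A play Expand with probability p. Expected payoff against Fight: (-1)p + (-3)(1−p) = 2p − 3; against Accommodate: (-3)p + 8(1−p) = −11p + 8.
Setting these equal: 2p − 3 = −11p + 8 ⇒ 13p = 11 ⇒ p = 11/13, and the value is (2)·(11/13) − 3 = -17/13.
For Firm B: with q = P(Fight), equating Expand's and Cut's payoffs gives 2q − 3 = −11q + 8 ⇒ q = 11/13.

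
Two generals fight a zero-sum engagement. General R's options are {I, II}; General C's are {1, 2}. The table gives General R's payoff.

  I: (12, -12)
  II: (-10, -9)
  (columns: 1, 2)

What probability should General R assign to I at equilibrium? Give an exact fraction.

1/25

Row minima: I → -12, II → -10; maximin = -10.
Column maxima: 1 → 12, 2 → -9; minimax = -9.
-10 ≠ -9, so there is no saddle point; optimal play is mixed.
Let General R play I with probability p. Expected payoff against 1: 12p + (-10)(1−p) = 22p − 10; against 2: (-12)p + (-9)(1−p) = −3p − 9.
Setting these equal: 22p − 10 = −3p − 9 ⇒ 25p = 1 ⇒ p = 1/25, and the value is (22)·(1/25) − 10 = -228/25.
For General C: with q = P(1), equating I's and II's payoffs gives 24q − 12 = −q − 9 ⇒ q = 3/25.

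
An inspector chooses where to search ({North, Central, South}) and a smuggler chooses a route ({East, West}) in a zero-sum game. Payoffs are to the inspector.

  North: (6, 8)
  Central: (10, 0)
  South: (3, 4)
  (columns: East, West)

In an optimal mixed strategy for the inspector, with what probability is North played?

Row minima: North → 6, Central → 0, South → 3; maximin = 6.
Column maxima: East → 10, West → 8; minimax = 8.
6 ≠ 8, so there is no saddle point; optimal play is mixed.
South is strictly dominated by North, so the inspector never plays it.
On the remaining 2×2 (North, Central vs East, West):
Let the inspector play North with probability p. Expected payoff against East: 6p + 10(1−p) = −4p + 10; against West: 8p + 0(1−p) = 8p.
Setting these equal: −4p + 10 = 8p ⇒ −12p = -10 ⇒ p = 5/6, and the value is (-4)·(5/6) + 10 = 20/3.
For the smuggler: with q = P(East), equating North's and Central's payoffs gives −2q + 8 = 10q ⇒ q = 2/3.

5/6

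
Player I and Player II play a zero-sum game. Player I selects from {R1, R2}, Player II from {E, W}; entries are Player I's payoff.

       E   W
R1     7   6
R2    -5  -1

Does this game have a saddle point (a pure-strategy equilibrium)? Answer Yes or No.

Yes

Row minima: R1 → 6, R2 → -5; maximin = 6.
Column maxima: E → 7, W → 6; minimax = 6.
maximin = minimax = 6, so a saddle point exists.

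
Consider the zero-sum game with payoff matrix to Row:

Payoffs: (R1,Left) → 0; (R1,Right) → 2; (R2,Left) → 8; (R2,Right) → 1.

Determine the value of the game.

16/9

Row minima: R1 → 0, R2 → 1; maximin = 1.
Column maxima: Left → 8, Right → 2; minimax = 2.
1 ≠ 2, so there is no saddle point; optimal play is mixed.
Let Row play R1 with probability p. Expected payoff against Left: 0p + 8(1−p) = −8p + 8; against Right: 2p + 1(1−p) = p + 1.
Setting these equal: −8p + 8 = p + 1 ⇒ −9p = -7 ⇒ p = 7/9, and the value is (-8)·(7/9) + 8 = 16/9.
For Column: with q = P(Left), equating R1's and R2's payoffs gives −2q + 2 = 7q + 1 ⇒ q = 1/9.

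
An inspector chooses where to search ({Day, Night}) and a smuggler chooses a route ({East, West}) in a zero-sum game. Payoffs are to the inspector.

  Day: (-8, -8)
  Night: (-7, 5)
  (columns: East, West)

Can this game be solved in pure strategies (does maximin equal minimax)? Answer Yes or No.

Yes

Row minima: Day → -8, Night → -7; maximin = -7.
Column maxima: East → -7, West → 5; minimax = -7.
maximin = minimax = -7, so a saddle point exists.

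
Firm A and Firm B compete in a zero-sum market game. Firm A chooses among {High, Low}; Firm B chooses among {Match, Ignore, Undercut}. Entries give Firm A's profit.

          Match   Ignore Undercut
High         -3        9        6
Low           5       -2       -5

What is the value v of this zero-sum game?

15/19

Row minima: High → -3, Low → -5; maximin = -3.
Column maxima: Match → 5, Ignore → 9, Undercut → 6; minimax = 5.
-3 ≠ 5, so there is no saddle point; optimal play is mixed.
Ignore is strictly dominated by Undercut (it gives Firm A strictly more in every row), so Firm B never plays it.
On the remaining 2×2 (High, Low vs Match, Undercut):
Let Firm A play High with probability p. Expected payoff against Match: (-3)p + 5(1−p) = −8p + 5; against Undercut: 6p + (-5)(1−p) = 11p − 5.
Setting these equal: −8p + 5 = 11p − 5 ⇒ −19p = -10 ⇒ p = 10/19, and the value is (-8)·(10/19) + 5 = 15/19.
For Firm B: with q = P(Match), equating High's and Low's payoffs gives −9q + 6 = 10q − 5 ⇒ q = 11/19.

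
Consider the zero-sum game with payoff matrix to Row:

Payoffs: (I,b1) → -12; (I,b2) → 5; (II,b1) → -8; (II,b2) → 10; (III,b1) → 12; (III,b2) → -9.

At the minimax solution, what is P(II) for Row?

7/13

Row minima: I → -12, II → -8, III → -9; maximin = -8.
Column maxima: b1 → 12, b2 → 10; minimax = 10.
-8 ≠ 10, so there is no saddle point; optimal play is mixed.
I is strictly dominated by II, so Row never plays it.
On the remaining 2×2 (II, III vs b1, b2):
Let Row play II with probability p. Expected payoff against b1: (-8)p + 12(1−p) = −20p + 12; against b2: 10p + (-9)(1−p) = 19p − 9.
Setting these equal: −20p + 12 = 19p − 9 ⇒ −39p = -21 ⇒ p = 7/13, and the value is (-20)·(7/13) + 12 = 16/13.
For Column: with q = P(b1), equating II's and III's payoffs gives −18q + 10 = 21q − 9 ⇒ q = 19/39.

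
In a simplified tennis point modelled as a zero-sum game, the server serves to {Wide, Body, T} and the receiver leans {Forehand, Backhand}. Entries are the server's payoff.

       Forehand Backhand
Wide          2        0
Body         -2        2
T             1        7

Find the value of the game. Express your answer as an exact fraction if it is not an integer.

7/4

Row minima: Wide → 0, Body → -2, T → 1; maximin = 1.
Column maxima: Forehand → 2, Backhand → 7; minimax = 2.
1 ≠ 2, so there is no saddle point; optimal play is mixed.
Body is strictly dominated by T, so the server never plays it.
On the remaining 2×2 (Wide, T vs Forehand, Backhand):
Let the server play Wide with probability p. Expected payoff against Forehand: 2p + 1(1−p) = p + 1; against Backhand: 0p + 7(1−p) = −7p + 7.
Setting these equal: p + 1 = −7p + 7 ⇒ 8p = 6 ⇒ p = 3/4, and the value is (1)·(3/4) + 1 = 7/4.
For the receiver: with q = P(Forehand), equating Wide's and T's payoffs gives 2q = −6q + 7 ⇒ q = 7/8.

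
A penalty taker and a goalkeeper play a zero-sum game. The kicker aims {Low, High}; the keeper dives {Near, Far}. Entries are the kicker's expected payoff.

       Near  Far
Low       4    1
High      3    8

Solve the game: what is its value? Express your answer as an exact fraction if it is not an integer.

29/8

Row minima: Low → 1, High → 3; maximin = 3.
Column maxima: Near → 4, Far → 8; minimax = 4.
3 ≠ 4, so there is no saddle point; optimal play is mixed.
Let the kicker play Low with probability p. Expected payoff against Near: 4p + 3(1−p) = p + 3; against Far: 1p + 8(1−p) = −7p + 8.
Setting these equal: p + 3 = −7p + 8 ⇒ 8p = 5 ⇒ p = 5/8, and the value is (1)·(5/8) + 3 = 29/8.
For the keeper: with q = P(Near), equating Low's and High's payoffs gives 3q + 1 = −5q + 8 ⇒ q = 7/8.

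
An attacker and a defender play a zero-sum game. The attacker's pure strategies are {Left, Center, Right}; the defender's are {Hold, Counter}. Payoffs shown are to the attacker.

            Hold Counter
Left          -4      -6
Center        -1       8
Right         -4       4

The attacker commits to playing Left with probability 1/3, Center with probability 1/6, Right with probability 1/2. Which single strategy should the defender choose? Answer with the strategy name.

If the defender plays Hold, the attacker's expected payoff is (1/3)·(-4) + (1/6)·(-1) + (1/2)·(-4) = -7/2.
If the defender plays Counter, the attacker's expected payoff is (1/3)·(-6) + (1/6)·8 + (1/2)·4 = 4/3.
The defender minimizes the attacker's payoff; the smallest is -7/2, so the best response is Hold.

Hold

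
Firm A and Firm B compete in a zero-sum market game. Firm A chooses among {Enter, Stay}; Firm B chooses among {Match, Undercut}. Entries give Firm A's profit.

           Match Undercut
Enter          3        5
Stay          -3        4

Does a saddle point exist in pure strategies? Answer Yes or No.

Row minima: Enter → 3, Stay → -3; maximin = 3.
Column maxima: Match → 3, Undercut → 5; minimax = 3.
maximin = minimax = 3, so a saddle point exists.

Yes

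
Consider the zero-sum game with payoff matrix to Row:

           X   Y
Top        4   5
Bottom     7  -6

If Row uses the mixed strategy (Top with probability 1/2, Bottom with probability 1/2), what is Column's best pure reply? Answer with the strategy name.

Y

If Column plays X, Row's expected payoff is (1/2)·4 + (1/2)·7 = 11/2.
If Column plays Y, Row's expected payoff is (1/2)·5 + (1/2)·(-6) = -1/2.
Column minimizes Row's payoff; the smallest is -1/2, so the best response is Y.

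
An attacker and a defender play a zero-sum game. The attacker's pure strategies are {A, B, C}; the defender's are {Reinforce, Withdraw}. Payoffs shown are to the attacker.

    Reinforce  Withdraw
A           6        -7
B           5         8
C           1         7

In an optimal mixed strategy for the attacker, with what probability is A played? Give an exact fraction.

Row minima: A → -7, B → 5, C → 1; maximin = 5.
Column maxima: Reinforce → 6, Withdraw → 8; minimax = 6.
5 ≠ 6, so there is no saddle point; optimal play is mixed.
C is strictly dominated by B, so the attacker never plays it.
On the remaining 2×2 (A, B vs Reinforce, Withdraw):
Let the attacker play A with probability p. Expected payoff against Reinforce: 6p + 5(1−p) = p + 5; against Withdraw: (-7)p + 8(1−p) = −15p + 8.
Setting these equal: p + 5 = −15p + 8 ⇒ 16p = 3 ⇒ p = 3/16, and the value is (1)·(3/16) + 5 = 83/16.
For the defender: with q = P(Reinforce), equating A's and B's payoffs gives 13q − 7 = −3q + 8 ⇒ q = 15/16.

3/16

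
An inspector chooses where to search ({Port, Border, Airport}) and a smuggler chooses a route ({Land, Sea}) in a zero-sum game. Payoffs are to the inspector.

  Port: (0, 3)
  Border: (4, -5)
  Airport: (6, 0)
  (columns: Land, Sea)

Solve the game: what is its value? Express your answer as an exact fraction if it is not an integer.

2

Row minima: Port → 0, Border → -5, Airport → 0; maximin = 0.
Column maxima: Land → 6, Sea → 3; minimax = 3.
0 ≠ 3, so there is no saddle point; optimal play is mixed.
Border is strictly dominated by Airport, so the inspector never plays it.
On the remaining 2×2 (Port, Airport vs Land, Sea):
Let the inspector play Port with probability p. Expected payoff against Land: 0p + 6(1−p) = −6p + 6; against Sea: 3p + 0(1−p) = 3p.
Setting these equal: −6p + 6 = 3p ⇒ −9p = -6 ⇒ p = 2/3, and the value is (-6)·(2/3) + 6 = 2.
For the smuggler: with q = P(Land), equating Port's and Airport's payoffs gives −3q + 3 = 6q ⇒ q = 1/3.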